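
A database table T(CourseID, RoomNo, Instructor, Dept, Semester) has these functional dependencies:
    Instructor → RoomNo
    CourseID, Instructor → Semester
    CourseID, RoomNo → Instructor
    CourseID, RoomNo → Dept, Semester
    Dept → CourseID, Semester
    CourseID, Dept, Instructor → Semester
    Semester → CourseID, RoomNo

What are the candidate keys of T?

{Dept}⁺ = {CourseID, Dept, Instructor, RoomNo, Semester}, which is every attribute, so {Dept} is a candidate key.
{Semester}⁺ = {CourseID, Dept, Instructor, RoomNo, Semester}, which is every attribute, so {Semester} is a candidate key.
{CourseID, Instructor}⁺ = {CourseID, Dept, Instructor, RoomNo, Semester}, which is every attribute, so {CourseID, Instructor} is a candidate key.
{CourseID, RoomNo}⁺ = {CourseID, Dept, Instructor, RoomNo, Semester}, which is every attribute, so {CourseID, RoomNo} is a candidate key.
No proper subset of any of these is a key, and no other minimal superkey exists.

{CourseID, Instructor}, {CourseID, RoomNo}, {Dept}, {Semester}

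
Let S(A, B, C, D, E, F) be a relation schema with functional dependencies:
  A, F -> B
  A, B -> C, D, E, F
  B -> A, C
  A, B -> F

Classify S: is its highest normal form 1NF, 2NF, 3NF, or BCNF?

Candidate keys: {A, F}, {B}. Prime attributes: {A, B, F}.
The left-hand side of every FD is a superkey, so BCNF is satisfied.

BCNF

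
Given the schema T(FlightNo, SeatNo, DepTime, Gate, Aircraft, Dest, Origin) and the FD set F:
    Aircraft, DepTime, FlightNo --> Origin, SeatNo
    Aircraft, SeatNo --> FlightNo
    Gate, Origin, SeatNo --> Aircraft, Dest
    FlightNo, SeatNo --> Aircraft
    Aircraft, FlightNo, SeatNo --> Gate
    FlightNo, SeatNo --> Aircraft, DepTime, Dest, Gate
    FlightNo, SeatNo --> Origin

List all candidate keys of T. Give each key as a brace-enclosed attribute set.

{Aircraft, DepTime, FlightNo}, {Aircraft, SeatNo}, {FlightNo, SeatNo}, {Gate, Origin, SeatNo}

Closure of {Aircraft, SeatNo} is {Aircraft, DepTime, Dest, FlightNo, Gate, Origin, SeatNo}, the whole schema; {Aircraft, SeatNo} is a candidate key.
Closure of {FlightNo, SeatNo} is {Aircraft, DepTime, Dest, FlightNo, Gate, Origin, SeatNo}, the whole schema; {FlightNo, SeatNo} is a candidate key.
Closure of {Aircraft, DepTime, FlightNo} is {Aircraft, DepTime, Dest, FlightNo, Gate, Origin, SeatNo}, the whole schema; {Aircraft, DepTime, FlightNo} is a candidate key.
Closure of {Gate, Origin, SeatNo} is {Aircraft, DepTime, Dest, FlightNo, Gate, Origin, SeatNo}, the whole schema; {Gate, Origin, SeatNo} is a candidate key.
These are minimal and exhaustive — every other superkey contains one of them.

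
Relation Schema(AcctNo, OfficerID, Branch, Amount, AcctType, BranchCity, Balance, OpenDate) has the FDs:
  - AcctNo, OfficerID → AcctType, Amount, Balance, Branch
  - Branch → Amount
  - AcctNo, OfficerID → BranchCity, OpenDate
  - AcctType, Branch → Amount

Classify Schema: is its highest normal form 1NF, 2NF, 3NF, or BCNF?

Candidate key: {AcctNo, OfficerID}. Prime attributes: {AcctNo, OfficerID}.
Branch → Amount: {Branch}⁺ = {Amount, Branch}, which is not all of the attributes, so the left side is not a superkey — BCNF is violated.
Branch → Amount has non-prime {Amount} on the right and a non-superkey on the left, so 3NF fails.
Checking every proper subset of each key, none determines a non-prime attribute — 2NF is satisfied.

2NF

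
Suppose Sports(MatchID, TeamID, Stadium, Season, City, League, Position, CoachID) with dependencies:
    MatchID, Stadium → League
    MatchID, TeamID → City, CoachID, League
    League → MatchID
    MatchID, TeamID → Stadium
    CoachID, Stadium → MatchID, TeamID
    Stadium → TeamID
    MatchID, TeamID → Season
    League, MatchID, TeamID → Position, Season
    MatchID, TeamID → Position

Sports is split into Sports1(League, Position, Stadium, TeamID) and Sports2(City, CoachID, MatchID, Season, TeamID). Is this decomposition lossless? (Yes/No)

No

Common attributes: {TeamID}; their closure is {TeamID}.
Sports1 ⊄ {TeamID} and Sports2 ⊄ {TeamID}, so the split is lossy.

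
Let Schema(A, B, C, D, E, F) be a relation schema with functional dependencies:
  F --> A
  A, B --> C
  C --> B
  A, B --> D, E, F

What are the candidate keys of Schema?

{A, B}, {A, C}, {B, F}, {C, F}

{A, B}⁺ = {A, B, C, D, E, F} — all of the relation — so {A, B} is a candidate key.
{A, C}⁺ = {A, B, C, D, E, F} — all of the relation — so {A, C} is a candidate key.
{B, F}⁺ = {A, B, C, D, E, F} — all of the relation — so {B, F} is a candidate key.
{C, F}⁺ = {A, B, C, D, E, F} — all of the relation — so {C, F} is a candidate key.
Any other superkey properly contains one of these, so there are no further candidate keys.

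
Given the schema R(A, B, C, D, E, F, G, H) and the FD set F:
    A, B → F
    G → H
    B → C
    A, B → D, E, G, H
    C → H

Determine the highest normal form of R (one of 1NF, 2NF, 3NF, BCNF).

Candidate key: {A, B}. Prime attributes: {A, B}.
G → H: {G}⁺ = {G, H}, which is not all of the attributes, so the left side is not a superkey — BCNF is violated.
Because {H} is non-prime and the left side of G → H is not a superkey, the relation is not in 3NF.
Since {B} ⊂ {A, B} and {B}⁺ ⊇ {C, H} with {C, H} non-prime, there is a partial dependency; 2NF fails.

1NF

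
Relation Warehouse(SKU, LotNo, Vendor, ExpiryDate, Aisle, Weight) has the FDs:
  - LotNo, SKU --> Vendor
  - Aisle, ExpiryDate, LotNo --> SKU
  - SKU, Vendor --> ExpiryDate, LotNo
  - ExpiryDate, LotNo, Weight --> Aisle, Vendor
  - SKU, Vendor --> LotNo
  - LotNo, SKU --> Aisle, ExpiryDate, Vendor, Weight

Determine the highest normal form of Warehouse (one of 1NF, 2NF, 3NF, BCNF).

BCNF

Candidate keys: {Aisle, ExpiryDate, LotNo}, {ExpiryDate, LotNo, Weight}, {LotNo, SKU}, {SKU, Vendor}. Prime attributes: {Aisle, ExpiryDate, LotNo, SKU, Vendor, Weight}.
Each dependency's left side is a superkey — BCNF holds.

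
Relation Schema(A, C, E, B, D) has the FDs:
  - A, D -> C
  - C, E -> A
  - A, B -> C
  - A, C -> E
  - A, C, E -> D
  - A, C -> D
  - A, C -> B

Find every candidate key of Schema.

{A, B}, {A, C}, {A, D}, {C, E}

Closure of {A, B} is {A, B, C, D, E}, the whole schema; {A, B} is a candidate key.
Closure of {A, C} is {A, B, C, D, E}, the whole schema; {A, C} is a candidate key.
Closure of {A, D} is {A, B, C, D, E}, the whole schema; {A, D} is a candidate key.
Closure of {C, E} is {A, B, C, D, E}, the whole schema; {C, E} is a candidate key.
No proper subset of any of these is a key, and no other minimal superkey exists.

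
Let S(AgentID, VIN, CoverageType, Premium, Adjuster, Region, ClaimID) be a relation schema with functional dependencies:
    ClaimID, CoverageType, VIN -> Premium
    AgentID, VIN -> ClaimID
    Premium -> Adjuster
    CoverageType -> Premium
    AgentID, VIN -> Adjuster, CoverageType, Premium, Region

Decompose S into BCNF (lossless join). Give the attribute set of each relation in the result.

{Adjuster, Premium}; {AgentID, ClaimID, CoverageType, Region, VIN}; {CoverageType, Premium}

Candidate key of the original relation: {AgentID, VIN}.
In {Adjuster, AgentID, ClaimID, CoverageType, Premium, Region, VIN}, {ClaimID, CoverageType, VIN} is not a superkey ({ClaimID, CoverageType, VIN}⁺ restricted to this set is {Adjuster, ClaimID, CoverageType, Premium, VIN}), so split on ClaimID, CoverageType, VIN -> Adjuster, Premium into {Adjuster, ClaimID, CoverageType, Premium, VIN} and {AgentID, ClaimID, CoverageType, Region, VIN}.
In {Adjuster, ClaimID, CoverageType, Premium, VIN}, {Premium} is not a superkey ({Premium}⁺ restricted to this set is {Adjuster, Premium}), so split on Premium -> Adjuster into {Adjuster, Premium} and {ClaimID, CoverageType, Premium, VIN}.
{Adjuster, Premium} has no BCNF violation.
In {ClaimID, CoverageType, Premium, VIN}, {CoverageType} is not a superkey ({CoverageType}⁺ restricted to this set is {CoverageType, Premium}), so split on CoverageType -> Premium into {CoverageType, Premium} and {ClaimID, CoverageType, VIN}.
{CoverageType, Premium} has no BCNF violation.
{ClaimID, CoverageType, VIN} has no BCNF violation.
{AgentID, ClaimID, CoverageType, Region, VIN} has no BCNF violation.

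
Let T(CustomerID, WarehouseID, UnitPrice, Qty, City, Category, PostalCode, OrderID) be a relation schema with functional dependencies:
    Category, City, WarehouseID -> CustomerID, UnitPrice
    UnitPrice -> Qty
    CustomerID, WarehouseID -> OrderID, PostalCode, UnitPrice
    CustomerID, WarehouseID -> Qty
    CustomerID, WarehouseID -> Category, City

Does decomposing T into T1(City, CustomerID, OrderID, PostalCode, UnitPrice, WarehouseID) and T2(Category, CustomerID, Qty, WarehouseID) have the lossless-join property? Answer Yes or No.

Yes

Common attributes: {CustomerID, WarehouseID}; their closure is {Category, City, CustomerID, OrderID, PostalCode, Qty, UnitPrice, WarehouseID}.
T1 is contained in that closure, so T1 ∩ T2 -> T1 holds and the join is lossless.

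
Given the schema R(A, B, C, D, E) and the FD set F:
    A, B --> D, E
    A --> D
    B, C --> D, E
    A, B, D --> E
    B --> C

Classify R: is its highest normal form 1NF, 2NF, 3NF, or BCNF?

Candidate key: {A, B}. Prime attributes: {A, B}.
For A --> D we have {A}⁺ = {A, D}; {A} is not a superkey, so BCNF fails.
Because {D} is non-prime and the left side of A --> D is not a superkey, the relation is not in 3NF.
The proper key subset {A} of {A, B} determines non-prime {D}, so the relation is not even in 2NF.

1NF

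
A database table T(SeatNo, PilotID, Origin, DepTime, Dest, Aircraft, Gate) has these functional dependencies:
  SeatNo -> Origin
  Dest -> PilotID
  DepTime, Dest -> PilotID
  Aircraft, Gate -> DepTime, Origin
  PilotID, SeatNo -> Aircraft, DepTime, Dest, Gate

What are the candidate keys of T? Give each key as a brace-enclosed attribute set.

{Dest, SeatNo}, {PilotID, SeatNo}

{SeatNo} never appears on the right of any FD, so every key must include it.
{Dest, SeatNo}⁺ = {Aircraft, DepTime, Dest, Gate, Origin, PilotID, SeatNo}, which is every attribute, so {Dest, SeatNo} is a candidate key.
{PilotID, SeatNo}⁺ = {Aircraft, DepTime, Dest, Gate, Origin, PilotID, SeatNo}, which is every attribute, so {PilotID, SeatNo} is a candidate key.
No proper subset of any of these is a key, and no other minimal superkey exists.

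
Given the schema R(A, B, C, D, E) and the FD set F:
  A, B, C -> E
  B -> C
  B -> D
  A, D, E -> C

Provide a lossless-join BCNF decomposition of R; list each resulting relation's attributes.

Candidate key of the original relation: {A, B}.
{A, B, C, D, E}: {B} determines {B, C, D} here but is not a superkey — split on B -> C, D, giving {B, C, D} and {A, B, E}.
{B, C, D} is in BCNF.
{A, B, E} is in BCNF.

{A, B, E}; {B, C, D}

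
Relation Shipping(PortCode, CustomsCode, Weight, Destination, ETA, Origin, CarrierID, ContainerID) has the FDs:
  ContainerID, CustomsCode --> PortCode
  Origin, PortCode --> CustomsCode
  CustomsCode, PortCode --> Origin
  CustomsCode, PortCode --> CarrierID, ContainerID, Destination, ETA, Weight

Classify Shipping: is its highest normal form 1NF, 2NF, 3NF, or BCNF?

Candidate keys: {ContainerID, CustomsCode}, {CustomsCode, PortCode}, {Origin, PortCode}. Prime attributes: {ContainerID, CustomsCode, Origin, PortCode}.
Every FD has a superkey on the left, so the relation is in BCNF.

BCNF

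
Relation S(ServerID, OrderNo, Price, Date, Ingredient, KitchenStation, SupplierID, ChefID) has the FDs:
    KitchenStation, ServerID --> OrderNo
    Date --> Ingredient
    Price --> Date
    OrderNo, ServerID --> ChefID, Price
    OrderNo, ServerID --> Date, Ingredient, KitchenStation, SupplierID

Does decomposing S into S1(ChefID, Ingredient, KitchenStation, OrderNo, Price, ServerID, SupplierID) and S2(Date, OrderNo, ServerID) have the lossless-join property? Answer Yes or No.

Yes

S1 ∩ S2 = {OrderNo, ServerID}; its closure under F is {ChefID, Date, Ingredient, KitchenStation, OrderNo, Price, ServerID, SupplierID}.
Since S1 ⊆ {ChefID, Date, Ingredient, KitchenStation, OrderNo, Price, ServerID, SupplierID}, the intersection is a superkey of S1; the decomposition is lossless.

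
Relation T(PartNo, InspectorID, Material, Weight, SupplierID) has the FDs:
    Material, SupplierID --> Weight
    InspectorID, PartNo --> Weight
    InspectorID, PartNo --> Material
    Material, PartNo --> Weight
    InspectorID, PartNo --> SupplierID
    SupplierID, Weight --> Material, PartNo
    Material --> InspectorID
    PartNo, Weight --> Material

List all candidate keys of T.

{InspectorID, PartNo}, {Material, PartNo}, {Material, SupplierID}, {PartNo, Weight}, {SupplierID, Weight}

{InspectorID, PartNo}⁺ = {InspectorID, Material, PartNo, SupplierID, Weight}, which is every attribute, so {InspectorID, PartNo} is a candidate key.
{Material, PartNo}⁺ = {InspectorID, Material, PartNo, SupplierID, Weight}, which is every attribute, so {Material, PartNo} is a candidate key.
{Material, SupplierID}⁺ = {InspectorID, Material, PartNo, SupplierID, Weight}, which is every attribute, so {Material, SupplierID} is a candidate key.
{PartNo, Weight}⁺ = {InspectorID, Material, PartNo, SupplierID, Weight}, which is every attribute, so {PartNo, Weight} is a candidate key.
{SupplierID, Weight}⁺ = {InspectorID, Material, PartNo, SupplierID, Weight}, which is every attribute, so {SupplierID, Weight} is a candidate key.
Any other superkey properly contains one of these, so there are no further candidate keys.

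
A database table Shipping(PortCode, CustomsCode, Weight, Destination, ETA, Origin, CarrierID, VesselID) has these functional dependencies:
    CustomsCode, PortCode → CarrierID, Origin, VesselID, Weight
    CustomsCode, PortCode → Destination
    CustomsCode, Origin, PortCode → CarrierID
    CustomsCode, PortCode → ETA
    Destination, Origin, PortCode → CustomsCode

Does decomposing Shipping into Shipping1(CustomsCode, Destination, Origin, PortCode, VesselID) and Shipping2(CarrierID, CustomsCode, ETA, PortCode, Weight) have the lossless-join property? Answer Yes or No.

Yes

Shipping1 ∩ Shipping2 = {CustomsCode, PortCode}; its closure under F is {CarrierID, CustomsCode, Destination, ETA, Origin, PortCode, VesselID, Weight}.
Shipping1 is contained in that closure, so Shipping1 ∩ Shipping2 → Shipping1 holds and the join is lossless.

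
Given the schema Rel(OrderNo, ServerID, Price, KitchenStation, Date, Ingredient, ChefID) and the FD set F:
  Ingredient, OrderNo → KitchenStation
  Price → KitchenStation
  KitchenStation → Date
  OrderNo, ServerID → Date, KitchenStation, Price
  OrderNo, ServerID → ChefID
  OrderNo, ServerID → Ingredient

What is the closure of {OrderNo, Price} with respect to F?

{Date, KitchenStation, OrderNo, Price}

Start with {OrderNo, Price}.
Price → KitchenStation applies; add {KitchenStation} → now {KitchenStation, OrderNo, Price}.
KitchenStation → Date applies; add {Date} → now {Date, KitchenStation, OrderNo, Price}.
No further FD applies.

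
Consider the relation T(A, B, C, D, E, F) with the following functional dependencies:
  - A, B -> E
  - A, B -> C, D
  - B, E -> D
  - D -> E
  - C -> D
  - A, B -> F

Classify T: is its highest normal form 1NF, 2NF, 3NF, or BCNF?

2NF

Candidate key: {A, B}. Prime attributes: {A, B}.
For B, E -> D we have {B, E}⁺ = {B, D, E}; {B, E} is not a superkey, so BCNF fails.
B, E -> D has non-prime {D} on the right and a non-superkey on the left, so 3NF fails.
No non-prime attribute depends on a proper subset of any candidate key, so 2NF holds.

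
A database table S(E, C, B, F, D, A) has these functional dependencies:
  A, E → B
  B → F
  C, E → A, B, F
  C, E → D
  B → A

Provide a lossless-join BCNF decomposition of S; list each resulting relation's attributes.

{A, B, F}; {A, C, D, E}; {B, E}

Candidate key of the original relation: {C, E}.
In {A, B, C, D, E, F}, {A, E} is not a superkey ({A, E}⁺ restricted to this set is {A, B, E, F}), so split on A, E → B, F into {A, B, E, F} and {A, C, D, E}.
In {A, B, E, F}, {B} is not a superkey ({B}⁺ restricted to this set is {A, B, F}), so split on B → A, F into {A, B, F} and {B, E}.
{A, B, F} has no BCNF violation.
{B, E} has no BCNF violation.
{A, C, D, E} has no BCNF violation.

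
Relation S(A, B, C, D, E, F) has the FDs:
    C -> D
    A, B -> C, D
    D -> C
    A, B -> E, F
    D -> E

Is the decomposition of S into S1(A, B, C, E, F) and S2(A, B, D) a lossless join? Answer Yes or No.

Yes

The shared attributes are {A, B} and {A, B}⁺ = {A, B, C, D, E, F}.
This includes all of S1, so the common attributes are a superkey of S1 — the join is lossless.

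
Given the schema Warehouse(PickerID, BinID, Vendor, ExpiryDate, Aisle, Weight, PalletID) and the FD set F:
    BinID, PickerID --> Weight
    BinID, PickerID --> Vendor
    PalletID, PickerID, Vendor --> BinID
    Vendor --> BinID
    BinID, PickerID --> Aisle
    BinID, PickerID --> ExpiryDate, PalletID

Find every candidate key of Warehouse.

{PickerID} never appears on the right of any FD, so every key must include it.
{BinID, PickerID} is a candidate key since {BinID, PickerID}⁺ = {Aisle, BinID, ExpiryDate, PalletID, PickerID, Vendor, Weight} covers every attribute.
{PickerID, Vendor} is a candidate key since {PickerID, Vendor}⁺ = {Aisle, BinID, ExpiryDate, PalletID, PickerID, Vendor, Weight} covers every attribute.
No proper subset of any of these is a key, and no other minimal superkey exists.

{BinID, PickerID}, {PickerID, Vendor}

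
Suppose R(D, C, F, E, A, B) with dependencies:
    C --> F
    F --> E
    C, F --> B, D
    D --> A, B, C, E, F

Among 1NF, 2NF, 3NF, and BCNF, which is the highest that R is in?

Candidate keys: {C}, {D}. Prime attributes: {C, D}.
F --> E: {F}⁺ = {E, F}, which is not all of the attributes, so the left side is not a superkey — BCNF is violated.
F --> E has non-prime {E} on the right and a non-superkey on the left, so 3NF fails.
Every candidate key is a single attribute, so no partial dependency is possible; 2NF holds.

2NF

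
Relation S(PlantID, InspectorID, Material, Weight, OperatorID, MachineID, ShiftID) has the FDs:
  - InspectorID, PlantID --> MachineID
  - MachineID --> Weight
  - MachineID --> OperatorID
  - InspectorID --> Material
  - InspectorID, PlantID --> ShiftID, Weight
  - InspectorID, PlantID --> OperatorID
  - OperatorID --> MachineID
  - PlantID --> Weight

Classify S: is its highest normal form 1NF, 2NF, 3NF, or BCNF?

1NF

Candidate key: {InspectorID, PlantID}. Prime attributes: {InspectorID, PlantID}.
For MachineID --> Weight we have {MachineID}⁺ = {MachineID, OperatorID, Weight}; {MachineID} is not a superkey, so BCNF fails.
Because {Weight} is non-prime and the left side of MachineID --> Weight is not a superkey, the relation is not in 3NF.
Since {InspectorID} ⊂ {InspectorID, PlantID} and {InspectorID}⁺ ⊇ {Material} with {Material} non-prime, there is a partial dependency; 2NF fails.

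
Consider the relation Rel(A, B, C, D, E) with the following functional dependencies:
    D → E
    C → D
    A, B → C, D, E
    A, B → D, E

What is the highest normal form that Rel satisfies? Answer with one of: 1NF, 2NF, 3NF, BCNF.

Candidate key: {A, B}. Prime attributes: {A, B}.
D → E: {D}⁺ = {D, E}, which is not all of the attributes, so the left side is not a superkey — BCNF is violated.
D → E has non-prime {E} on the right and a non-superkey on the left, so 3NF fails.
No proper subset of a key has a non-prime attribute in its closure, so there is no partial dependency; 2NF holds.

2NF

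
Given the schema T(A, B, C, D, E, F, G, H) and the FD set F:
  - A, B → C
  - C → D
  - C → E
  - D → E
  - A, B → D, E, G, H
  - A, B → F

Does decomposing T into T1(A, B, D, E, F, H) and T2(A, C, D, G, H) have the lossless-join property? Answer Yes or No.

No

Common attributes: {A, D, H}; their closure is {A, D, E, H}.
T1 ⊄ {A, D, E, H} and T2 ⊄ {A, D, E, H}, so the split is lossy.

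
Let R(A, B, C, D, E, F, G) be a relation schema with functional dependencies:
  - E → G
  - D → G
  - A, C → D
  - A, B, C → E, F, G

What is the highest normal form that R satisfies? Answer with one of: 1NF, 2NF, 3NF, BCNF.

1NF

Candidate key: {A, B, C}. Prime attributes: {A, B, C}.
E → G breaks BCNF: {E}⁺ = {E, G}, so {E} is not a superkey.
E → G has non-prime {G} on the right and a non-superkey on the left, so 3NF fails.
{A, C} is a proper subset of the key {A, B, C}, and {A, C}⁺ contains the non-prime attributes {D, G} — a partial dependency, so 2NF is violated.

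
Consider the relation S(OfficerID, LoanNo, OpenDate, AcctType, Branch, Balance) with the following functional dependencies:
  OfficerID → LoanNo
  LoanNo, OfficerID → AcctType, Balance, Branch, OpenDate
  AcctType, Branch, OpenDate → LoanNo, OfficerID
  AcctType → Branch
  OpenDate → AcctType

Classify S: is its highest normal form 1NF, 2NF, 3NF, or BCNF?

Candidate keys: {OfficerID}, {OpenDate}. Prime attributes: {OfficerID, OpenDate}.
AcctType → Branch: {AcctType}⁺ = {AcctType, Branch}, which is not all of the attributes, so the left side is not a superkey — BCNF is violated.
AcctType → Branch has non-prime {Branch} on the right and a non-superkey on the left, so 3NF fails.
All keys have size 1, which rules out partial dependencies — 2NF is satisfied.

2NF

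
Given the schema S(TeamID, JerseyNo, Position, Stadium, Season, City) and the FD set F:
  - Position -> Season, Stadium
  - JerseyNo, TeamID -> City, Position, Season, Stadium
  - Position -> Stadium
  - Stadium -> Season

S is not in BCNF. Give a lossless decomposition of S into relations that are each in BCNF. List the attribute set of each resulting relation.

{City, JerseyNo, Position, TeamID}; {Position, Stadium}; {Season, Stadium}

Candidate key of the original relation: {JerseyNo, TeamID}.
In {City, JerseyNo, Position, Season, Stadium, TeamID}, {Position} is not a superkey ({Position}⁺ restricted to this set is {Position, Season, Stadium}), so split on Position -> Season, Stadium into {Position, Season, Stadium} and {City, JerseyNo, Position, TeamID}.
In {Position, Season, Stadium}, {Stadium} is not a superkey ({Stadium}⁺ restricted to this set is {Season, Stadium}), so split on Stadium -> Season into {Season, Stadium} and {Position, Stadium}.
{Season, Stadium} is in BCNF.
{Position, Stadium} is in BCNF.
{City, JerseyNo, Position, TeamID} is in BCNF.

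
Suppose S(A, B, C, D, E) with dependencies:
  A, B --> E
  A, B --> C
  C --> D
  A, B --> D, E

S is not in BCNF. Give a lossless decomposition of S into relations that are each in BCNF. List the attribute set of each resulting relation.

Candidate key of the original relation: {A, B}.
In {A, B, C, D, E}, {C} is not a superkey ({C}⁺ restricted to this set is {C, D}), so split on C --> D into {C, D} and {A, B, C, E}.
{C, D} has no BCNF violation.
{A, B, C, E} has no BCNF violation.

{A, B, C, E}; {C, D}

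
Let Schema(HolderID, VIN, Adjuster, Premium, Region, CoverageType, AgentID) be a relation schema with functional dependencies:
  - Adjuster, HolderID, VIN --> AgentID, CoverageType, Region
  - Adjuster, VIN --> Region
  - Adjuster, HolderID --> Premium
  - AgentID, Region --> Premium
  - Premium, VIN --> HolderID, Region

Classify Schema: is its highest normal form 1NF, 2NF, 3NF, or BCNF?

Candidate keys: {Adjuster, AgentID, VIN}, {Adjuster, HolderID, VIN}, {Adjuster, Premium, VIN}. Prime attributes: {Adjuster, AgentID, HolderID, Premium, VIN}.
Adjuster, VIN --> Region breaks BCNF: {Adjuster, VIN}⁺ = {Adjuster, Region, VIN}, so {Adjuster, VIN} is not a superkey.
Adjuster, VIN --> Region determines the non-prime attribute {Region} from a non-superkey — 3NF is violated.
The proper key subset {Adjuster, VIN} of {Adjuster, AgentID, VIN} determines non-prime {Region}, so the relation is not even in 2NF.

1NF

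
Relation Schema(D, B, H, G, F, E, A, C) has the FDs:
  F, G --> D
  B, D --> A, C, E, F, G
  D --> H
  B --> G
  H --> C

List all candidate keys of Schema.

Attributes never on any right-hand side: {B} — every candidate key must contain it.
Closure of {B, D} is {A, B, C, D, E, F, G, H}, the whole schema; {B, D} is a candidate key.
Closure of {B, F} is {A, B, C, D, E, F, G, H}, the whole schema; {B, F} is a candidate key.
No proper subset of any of these is a key, and no other minimal superkey exists.

{B, D}, {B, F}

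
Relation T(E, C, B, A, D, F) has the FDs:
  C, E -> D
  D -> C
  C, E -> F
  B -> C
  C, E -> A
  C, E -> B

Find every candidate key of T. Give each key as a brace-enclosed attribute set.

{B, E}, {C, E}, {D, E}

Attributes never on any right-hand side: {E} — every candidate key must contain it.
Closure of {B, E} is {A, B, C, D, E, F}, the whole schema; {B, E} is a candidate key.
Closure of {C, E} is {A, B, C, D, E, F}, the whole schema; {C, E} is a candidate key.
Closure of {D, E} is {A, B, C, D, E, F}, the whole schema; {D, E} is a candidate key.
No proper subset of any of these is a key, and no other minimal superkey exists.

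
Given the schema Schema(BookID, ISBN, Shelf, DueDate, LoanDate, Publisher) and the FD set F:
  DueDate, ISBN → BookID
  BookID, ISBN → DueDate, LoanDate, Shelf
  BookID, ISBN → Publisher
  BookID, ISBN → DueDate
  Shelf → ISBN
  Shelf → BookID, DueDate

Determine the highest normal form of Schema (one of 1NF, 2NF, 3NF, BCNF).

BCNF

Candidate keys: {BookID, ISBN}, {DueDate, ISBN}, {Shelf}. Prime attributes: {BookID, DueDate, ISBN, Shelf}.
Each dependency's left side is a superkey — BCNF holds.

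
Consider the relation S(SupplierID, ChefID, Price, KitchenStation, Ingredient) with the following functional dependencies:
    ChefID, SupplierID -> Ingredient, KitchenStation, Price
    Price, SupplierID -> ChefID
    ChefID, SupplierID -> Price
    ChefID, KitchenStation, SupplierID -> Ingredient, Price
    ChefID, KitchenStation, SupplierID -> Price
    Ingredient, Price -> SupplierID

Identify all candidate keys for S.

{ChefID, SupplierID} is a candidate key since {ChefID, SupplierID}⁺ = {ChefID, Ingredient, KitchenStation, Price, SupplierID} covers every attribute.
{Ingredient, Price} is a candidate key since {Ingredient, Price}⁺ = {ChefID, Ingredient, KitchenStation, Price, SupplierID} covers every attribute.
{Price, SupplierID} is a candidate key since {Price, SupplierID}⁺ = {ChefID, Ingredient, KitchenStation, Price, SupplierID} covers every attribute.
Any other superkey properly contains one of these, so there are no further candidate keys.

{ChefID, SupplierID}, {Ingredient, Price}, {Price, SupplierID}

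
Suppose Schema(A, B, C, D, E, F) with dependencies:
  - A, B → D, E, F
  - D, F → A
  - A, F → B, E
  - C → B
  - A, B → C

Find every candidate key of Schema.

{A, B}, {A, C}, {A, F}, {D, F}

{A, B} is a candidate key since {A, B}⁺ = {A, B, C, D, E, F} covers every attribute.
{A, C} is a candidate key since {A, C}⁺ = {A, B, C, D, E, F} covers every attribute.
{A, F} is a candidate key since {A, F}⁺ = {A, B, C, D, E, F} covers every attribute.
{D, F} is a candidate key since {D, F}⁺ = {A, B, C, D, E, F} covers every attribute.
Any other superkey properly contains one of these, so there are no further candidate keys.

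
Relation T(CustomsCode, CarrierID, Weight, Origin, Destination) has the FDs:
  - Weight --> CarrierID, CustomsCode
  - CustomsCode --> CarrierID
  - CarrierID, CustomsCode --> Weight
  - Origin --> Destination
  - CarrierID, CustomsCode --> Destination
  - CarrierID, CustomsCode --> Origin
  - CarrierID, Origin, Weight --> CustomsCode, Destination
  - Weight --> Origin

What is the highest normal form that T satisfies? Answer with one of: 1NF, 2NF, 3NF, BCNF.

2NF

Candidate keys: {CustomsCode}, {Weight}. Prime attributes: {CustomsCode, Weight}.
Origin --> Destination: {Origin}⁺ = {Destination, Origin}, which is not all of the attributes, so the left side is not a superkey — BCNF is violated.
Because {Destination} is non-prime and the left side of Origin --> Destination is not a superkey, the relation is not in 3NF.
All keys have size 1, which rules out partial dependencies — 2NF is satisfied.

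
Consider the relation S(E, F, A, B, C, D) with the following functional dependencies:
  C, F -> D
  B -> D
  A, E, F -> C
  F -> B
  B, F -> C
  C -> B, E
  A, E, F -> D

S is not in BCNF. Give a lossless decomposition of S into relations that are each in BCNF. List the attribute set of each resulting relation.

{A, F}; {B, C, E}; {B, D}; {C, F}

Candidate key of the original relation: {A, F}.
In {A, B, C, D, E, F}, {C, F} is not a superkey ({C, F}⁺ restricted to this set is {B, C, D, E, F}), so split on C, F -> B, D, E into {B, C, D, E, F} and {A, C, F}.
In {B, C, D, E, F}, {B} is not a superkey ({B}⁺ restricted to this set is {B, D}), so split on B -> D into {B, D} and {B, C, E, F}.
{B, D} has no BCNF violation.
In {B, C, E, F}, {C} is not a superkey ({C}⁺ restricted to this set is {B, C, E}), so split on C -> B, E into {B, C, E} and {C, F}.
{B, C, E} has no BCNF violation.
{C, F} has no BCNF violation.
In {A, C, F}, {F} is not a superkey ({F}⁺ restricted to this set is {C, F}), so split on F -> C into {C, F} and {A, F}.
{C, F} has no BCNF violation.
{A, F} has no BCNF violation.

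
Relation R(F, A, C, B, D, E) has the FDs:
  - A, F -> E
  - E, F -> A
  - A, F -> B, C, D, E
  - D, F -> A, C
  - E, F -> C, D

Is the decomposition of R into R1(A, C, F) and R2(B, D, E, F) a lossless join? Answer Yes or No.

No

R1 ∩ R2 = {F}; its closure under F is {F}.
Neither R1 nor R2 is contained in that closure, so the decomposition is lossy.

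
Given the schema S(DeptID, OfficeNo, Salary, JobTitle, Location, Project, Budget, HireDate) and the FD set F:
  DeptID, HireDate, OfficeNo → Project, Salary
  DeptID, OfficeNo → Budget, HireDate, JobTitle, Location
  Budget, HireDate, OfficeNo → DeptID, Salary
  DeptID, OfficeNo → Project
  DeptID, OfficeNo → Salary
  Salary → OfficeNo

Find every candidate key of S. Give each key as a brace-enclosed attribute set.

{Budget, HireDate, OfficeNo}, {Budget, HireDate, Salary}, {DeptID, OfficeNo}, {DeptID, Salary}

{DeptID, OfficeNo}⁺ = {Budget, DeptID, HireDate, JobTitle, Location, OfficeNo, Project, Salary}, which is every attribute, so {DeptID, OfficeNo} is a candidate key.
{DeptID, Salary}⁺ = {Budget, DeptID, HireDate, JobTitle, Location, OfficeNo, Project, Salary}, which is every attribute, so {DeptID, Salary} is a candidate key.
{Budget, HireDate, OfficeNo}⁺ = {Budget, DeptID, HireDate, JobTitle, Location, OfficeNo, Project, Salary}, which is every attribute, so {Budget, HireDate, OfficeNo} is a candidate key.
{Budget, HireDate, Salary}⁺ = {Budget, DeptID, HireDate, JobTitle, Location, OfficeNo, Project, Salary}, which is every attribute, so {Budget, HireDate, Salary} is a candidate key.
No proper subset of any of these is a key, and no other minimal superkey exists.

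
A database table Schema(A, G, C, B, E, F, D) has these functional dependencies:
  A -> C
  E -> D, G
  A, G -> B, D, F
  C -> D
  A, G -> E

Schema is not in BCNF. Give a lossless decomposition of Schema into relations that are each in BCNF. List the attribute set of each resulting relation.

{A, B, E, F}; {A, C}; {C, D}; {E, G}

Candidate keys of the original relation: {A, E}, {A, G}.
In {A, B, C, D, E, F, G}, {A} is not a superkey ({A}⁺ restricted to this set is {A, C, D}), so split on A -> C, D into {A, C, D} and {A, B, E, F, G}.
In {A, C, D}, {C} is not a superkey ({C}⁺ restricted to this set is {C, D}), so split on C -> D into {C, D} and {A, C}.
{C, D} is in BCNF.
{A, C} is in BCNF.
In {A, B, E, F, G}, {E} is not a superkey ({E}⁺ restricted to this set is {E, G}), so split on E -> G into {E, G} and {A, B, E, F}.
{E, G} is in BCNF.
{A, B, E, F} is in BCNF.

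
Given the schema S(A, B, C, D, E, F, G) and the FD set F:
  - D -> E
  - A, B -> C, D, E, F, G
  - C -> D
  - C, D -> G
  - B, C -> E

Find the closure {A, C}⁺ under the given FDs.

{A, C, D, E, G}

Start with {A, C}.
C -> D applies; add {D} → now {A, C, D}.
C, D -> G applies; add {G} → now {A, C, D, G}.
D -> E applies; add {E} → now {A, C, D, E, G}.
No further FD applies.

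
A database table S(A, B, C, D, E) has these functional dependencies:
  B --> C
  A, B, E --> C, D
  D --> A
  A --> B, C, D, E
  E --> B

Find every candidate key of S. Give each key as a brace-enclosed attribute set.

Closure of {A} is {A, B, C, D, E}, the whole schema; {A} is a candidate key.
Closure of {D} is {A, B, C, D, E}, the whole schema; {D} is a candidate key.
Any other superkey properly contains one of these, so there are no further candidate keys.

{A}, {D}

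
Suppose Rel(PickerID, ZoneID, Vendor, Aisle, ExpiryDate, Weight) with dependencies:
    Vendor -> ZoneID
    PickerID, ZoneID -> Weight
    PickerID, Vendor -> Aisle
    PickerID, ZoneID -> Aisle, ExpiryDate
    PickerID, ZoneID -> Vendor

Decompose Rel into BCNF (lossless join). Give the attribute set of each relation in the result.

Candidate keys of the original relation: {PickerID, Vendor}, {PickerID, ZoneID}.
{Aisle, ExpiryDate, PickerID, Vendor, Weight, ZoneID}: {Vendor} determines {Vendor, ZoneID} here but is not a superkey — split on Vendor -> ZoneID, giving {Vendor, ZoneID} and {Aisle, ExpiryDate, PickerID, Vendor, Weight}.
{Vendor, ZoneID}: every determinant is a superkey — BCNF.
{Aisle, ExpiryDate, PickerID, Vendor, Weight}: every determinant is a superkey — BCNF.

{Aisle, ExpiryDate, PickerID, Vendor, Weight}; {Vendor, ZoneID}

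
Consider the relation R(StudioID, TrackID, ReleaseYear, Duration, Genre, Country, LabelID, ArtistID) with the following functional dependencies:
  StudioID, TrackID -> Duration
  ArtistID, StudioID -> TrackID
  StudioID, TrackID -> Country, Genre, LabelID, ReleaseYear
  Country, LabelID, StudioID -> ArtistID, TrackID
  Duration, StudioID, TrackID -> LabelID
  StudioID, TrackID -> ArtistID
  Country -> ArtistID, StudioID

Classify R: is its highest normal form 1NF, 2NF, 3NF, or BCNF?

BCNF

Candidate keys: {ArtistID, StudioID}, {Country}, {StudioID, TrackID}. Prime attributes: {ArtistID, Country, StudioID, TrackID}.
Every FD has a superkey on the left, so the relation is in BCNF.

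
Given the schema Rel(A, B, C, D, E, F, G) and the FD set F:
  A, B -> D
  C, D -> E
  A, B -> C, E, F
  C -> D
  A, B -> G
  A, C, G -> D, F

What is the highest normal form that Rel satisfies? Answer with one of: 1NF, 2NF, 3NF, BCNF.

Candidate key: {A, B}. Prime attributes: {A, B}.
For C, D -> E we have {C, D}⁺ = {C, D, E}; {C, D} is not a superkey, so BCNF fails.
C, D -> E has non-prime {E} on the right and a non-superkey on the left, so 3NF fails.
No non-prime attribute depends on a proper subset of any candidate key, so 2NF holds.

2NF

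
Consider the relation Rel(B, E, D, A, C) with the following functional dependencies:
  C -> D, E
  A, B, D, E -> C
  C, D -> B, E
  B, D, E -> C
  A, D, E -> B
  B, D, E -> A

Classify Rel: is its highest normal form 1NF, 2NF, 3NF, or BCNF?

Candidate keys: {A, D, E}, {B, D, E}, {C}. Prime attributes: {A, B, C, D, E}.
Every FD has a superkey on the left, so the relation is in BCNF.

BCNF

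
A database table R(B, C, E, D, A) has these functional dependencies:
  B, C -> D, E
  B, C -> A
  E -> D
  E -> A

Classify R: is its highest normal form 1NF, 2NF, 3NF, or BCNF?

Candidate key: {B, C}. Prime attributes: {B, C}.
E -> D breaks BCNF: {E}⁺ = {A, D, E}, so {E} is not a superkey.
Because {D} is non-prime and the left side of E -> D is not a superkey, the relation is not in 3NF.
No proper subset of a key has a non-prime attribute in its closure, so there is no partial dependency; 2NF holds.

2NF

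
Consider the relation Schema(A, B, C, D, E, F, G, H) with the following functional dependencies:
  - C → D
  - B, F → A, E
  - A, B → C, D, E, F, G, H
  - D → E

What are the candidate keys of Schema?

{A, B}, {B, F}

Attributes never on any right-hand side: {B} — every candidate key must contain it.
Closure of {A, B} is {A, B, C, D, E, F, G, H}, the whole schema; {A, B} is a candidate key.
Closure of {B, F} is {A, B, C, D, E, F, G, H}, the whole schema; {B, F} is a candidate key.
Any other superkey properly contains one of these, so there are no further candidate keys.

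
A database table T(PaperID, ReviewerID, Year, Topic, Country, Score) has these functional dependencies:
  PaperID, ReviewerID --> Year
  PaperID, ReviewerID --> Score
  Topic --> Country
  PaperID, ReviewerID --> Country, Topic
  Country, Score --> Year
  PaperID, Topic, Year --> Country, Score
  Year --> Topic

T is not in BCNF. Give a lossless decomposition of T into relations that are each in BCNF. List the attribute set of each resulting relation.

{Country, Topic}; {PaperID, ReviewerID, Year}; {PaperID, Score, Year}; {Topic, Year}

Candidate key of the original relation: {PaperID, ReviewerID}.
{Country, PaperID, ReviewerID, Score, Topic, Year}: {Topic} determines {Country, Topic} here but is not a superkey — split on Topic --> Country, giving {Country, Topic} and {PaperID, ReviewerID, Score, Topic, Year}.
{Country, Topic} is in BCNF.
{PaperID, ReviewerID, Score, Topic, Year}: {PaperID, Topic, Year} determines {PaperID, Score, Topic, Year} here but is not a superkey — split on PaperID, Topic, Year --> Score, giving {PaperID, Score, Topic, Year} and {PaperID, ReviewerID, Topic, Year}.
{PaperID, Score, Topic, Year}: {Year} determines {Topic, Year} here but is not a superkey — split on Year --> Topic, giving {Topic, Year} and {PaperID, Score, Year}.
{Topic, Year} is in BCNF.
{PaperID, Score, Year} is in BCNF.
{PaperID, ReviewerID, Topic, Year}: {Year} determines {Topic, Year} here but is not a superkey — split on Year --> Topic, giving {Topic, Year} and {PaperID, ReviewerID, Year}.
{Topic, Year} is in BCNF.
{PaperID, ReviewerID, Year} is in BCNF.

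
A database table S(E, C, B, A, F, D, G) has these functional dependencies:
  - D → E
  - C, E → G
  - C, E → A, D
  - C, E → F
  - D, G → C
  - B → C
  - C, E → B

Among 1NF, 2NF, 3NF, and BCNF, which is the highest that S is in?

Candidate keys: {B, D}, {B, E}, {C, D}, {C, E}, {D, G}. Prime attributes: {B, C, D, E, G}.
For D → E we have {D}⁺ = {D, E}; {D} is not a superkey, so BCNF fails.
Since {E} ⊆ prime attributes and every other non-superkey FD also has a prime right side, the schema is in 3NF.

3NF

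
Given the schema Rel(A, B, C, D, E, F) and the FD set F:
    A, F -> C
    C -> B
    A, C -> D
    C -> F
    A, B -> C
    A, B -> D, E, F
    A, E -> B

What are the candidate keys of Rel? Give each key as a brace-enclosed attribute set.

{A, B}, {A, C}, {A, E}, {A, F}

Attributes never on any right-hand side: {A} — every candidate key must contain it.
Closure of {A, B} is {A, B, C, D, E, F}, the whole schema; {A, B} is a candidate key.
Closure of {A, C} is {A, B, C, D, E, F}, the whole schema; {A, C} is a candidate key.
Closure of {A, E} is {A, B, C, D, E, F}, the whole schema; {A, E} is a candidate key.
Closure of {A, F} is {A, B, C, D, E, F}, the whole schema; {A, F} is a candidate key.
Any other superkey properly contains one of these, so there are no further candidate keys.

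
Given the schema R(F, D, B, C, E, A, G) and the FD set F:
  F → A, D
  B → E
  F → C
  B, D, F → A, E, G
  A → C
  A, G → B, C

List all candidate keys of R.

{B, F}, {F, G}

{F} never appears on the right of any FD, so every key must include it.
{B, F} is a candidate key since {B, F}⁺ = {A, B, C, D, E, F, G} covers every attribute.
{F, G} is a candidate key since {F, G}⁺ = {A, B, C, D, E, F, G} covers every attribute.
These are minimal and exhaustive — every other superkey contains one of them.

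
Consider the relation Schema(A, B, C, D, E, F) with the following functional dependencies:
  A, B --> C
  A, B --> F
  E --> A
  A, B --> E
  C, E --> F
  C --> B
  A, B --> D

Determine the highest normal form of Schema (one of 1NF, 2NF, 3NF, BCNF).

Candidate keys: {A, B}, {A, C}, {B, E}, {C, E}. Prime attributes: {A, B, C, E}.
E --> A breaks BCNF: {E}⁺ = {A, E}, so {E} is not a superkey.
But every attribute on its right side ({A}) is prime, and the same holds for every other non-superkey FD, so 3NF still holds.

3NF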